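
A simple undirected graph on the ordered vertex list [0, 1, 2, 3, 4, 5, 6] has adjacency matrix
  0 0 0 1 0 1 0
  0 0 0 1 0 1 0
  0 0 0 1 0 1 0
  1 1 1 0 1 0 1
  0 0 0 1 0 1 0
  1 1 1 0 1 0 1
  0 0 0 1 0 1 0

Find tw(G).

A width-2 tree decomposition is:
Bags: B1 = {2, 3, 5}  B2 = {0, 3, 5}  B3 = {3, 5, 6}  B4 = {1, 3, 5}  B5 = {3, 4, 5}
Tree: B1–B2, B2–B3, B3–B4, B4–B5
Every bag has size at most 3, so the width is 3 − 1 = 2 and tw(G) ≤ 2. For the lower bound, G contains the cycle 3–2–5–0–3, so G is not a forest; only forests have treewidth ≤ 1, hence tw(G) ≥ 2. The upper and lower bounds meet at 2, so that is the treewidth.

2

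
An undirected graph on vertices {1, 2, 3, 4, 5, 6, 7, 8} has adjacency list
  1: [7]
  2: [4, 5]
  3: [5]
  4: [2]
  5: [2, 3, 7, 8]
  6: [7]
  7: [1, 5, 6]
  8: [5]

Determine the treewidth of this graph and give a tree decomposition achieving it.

Treewidth 1.
One optimal decomposition is:
Bags: B1 = {2, 5}  B2 = {2, 4}  B3 = {3, 5}  B4 = {5, 8}  B5 = {5, 7}  B6 = {1, 7}  B7 = {6, 7}
Tree: B1–B2, B1–B3, B1–B4, B4–B5, B5–B6, B6–B7

Each bag holds 2 vertices, so the decomposition has width 1, which upper-bounds the treewidth. Since G has at least one edge (e.g. 5–2), it is not an edgeless graph, so tw(G) ≥ 1. The upper and lower bounds meet at 1, so that is the treewidth.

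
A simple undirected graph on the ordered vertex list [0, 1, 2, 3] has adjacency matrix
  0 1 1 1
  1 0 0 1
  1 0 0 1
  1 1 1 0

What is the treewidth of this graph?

2

A width-2 tree decomposition is:
Bags: B1 = {0, 1, 3}  B2 = {0, 2, 3}
Tree: B1–B2
Every bag has size at most 3, so the width is 3 − 1 = 2 and tw(G) ≤ 2. Conversely, {0, 1, 3} is a clique of size 3, and the vertices of any clique must share a bag in every tree decomposition; so some bag has ≥ 3 vertices and tw(G) ≥ 2. Combining the bounds, tw(G) = 2.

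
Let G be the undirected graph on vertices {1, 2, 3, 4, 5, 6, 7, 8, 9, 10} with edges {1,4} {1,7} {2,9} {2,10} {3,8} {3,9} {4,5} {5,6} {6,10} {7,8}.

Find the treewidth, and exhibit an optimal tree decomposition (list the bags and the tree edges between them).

Treewidth 2.
One such decomposition:
Bags: B1 = {1, 4, 7}  B2 = {4, 7, 8}  B3 = {3, 4, 8}  B4 = {3, 4, 9}  B5 = {2, 4, 9}  B6 = {2, 4, 10}  B7 = {4, 6, 10}  B8 = {4, 5, 6}
Tree: B1–B2, B2–B3, B3–B4, B4–B5, B5–B6, B6–B7, B7–B8

Every bag has size at most 3, so the width is 3 − 1 = 2 and tw(G) ≤ 2. Since 4–1–7–8–3–9–2–10–6–5–4 is a cycle in G, G is not acyclic. Forests are exactly the graphs of treewidth ≤ 1, so tw(G) ≥ 2. Combining the bounds, tw(G) = 2.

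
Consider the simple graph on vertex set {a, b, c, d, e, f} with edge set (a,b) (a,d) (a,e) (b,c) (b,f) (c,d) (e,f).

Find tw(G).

A width-2 tree decomposition is:
Bags: B1 = {b, c, d}  B2 = {a, b, d}  B3 = {a, b, f}  B4 = {a, e, f}
Tree: B1–B2, B2–B3, B3–B4
Each bag holds 3 vertices, so the decomposition has width 2, which upper-bounds the treewidth. Since c–d–a–b–c is a cycle in G, G is not acyclic. Forests are exactly the graphs of treewidth ≤ 1, so tw(G) ≥ 2. Therefore the treewidth is 2.

2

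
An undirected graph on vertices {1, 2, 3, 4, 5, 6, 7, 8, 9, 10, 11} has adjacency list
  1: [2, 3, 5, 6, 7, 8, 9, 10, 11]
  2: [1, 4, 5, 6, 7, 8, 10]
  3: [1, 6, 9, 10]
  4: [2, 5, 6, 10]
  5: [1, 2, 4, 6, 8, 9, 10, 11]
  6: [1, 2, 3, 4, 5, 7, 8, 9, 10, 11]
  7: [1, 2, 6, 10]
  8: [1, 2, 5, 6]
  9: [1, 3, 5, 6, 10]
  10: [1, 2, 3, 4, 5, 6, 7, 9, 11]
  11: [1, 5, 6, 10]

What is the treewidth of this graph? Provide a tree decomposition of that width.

Treewidth 4.
One such decomposition:
Bags: B1 = {1, 5, 6, 9, 10}  B2 = {1, 2, 5, 6, 10}  B3 = {1, 2, 6, 7, 10}  B4 = {1, 3, 6, 9, 10}  B5 = {2, 4, 5, 6, 10}  B6 = {1, 5, 6, 10, 11}  B7 = {1, 2, 5, 6, 8}
Tree: B1–B2, B2–B3, B1–B4, B2–B5, B1–B6, B2–B7

The largest bag has 5 vertices, giving width 4; this decomposition certifies tw(G) ≤ 4. Conversely, {1, 2, 5, 6, 8} is a clique of size 5, and the vertices of any clique must share a bag in every tree decomposition; so some bag has ≥ 5 vertices and tw(G) ≥ 4. The upper and lower bounds meet at 4, so that is the treewidth.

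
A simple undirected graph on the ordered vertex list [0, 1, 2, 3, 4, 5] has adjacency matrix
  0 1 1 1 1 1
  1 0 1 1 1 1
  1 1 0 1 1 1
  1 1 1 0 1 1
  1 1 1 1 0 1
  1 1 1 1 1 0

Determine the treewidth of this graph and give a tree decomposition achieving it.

Treewidth 5.
One optimal decomposition is:
Bags: B1 = {0, 1, 2, 3, 4, 5}
Tree: (single bag)

A single bag containing all 6 vertices is trivially a valid decomposition of width 5. For the lower bound, the 6 vertices {0, 1, 2, 3, 4, 5} are pairwise adjacent, and any tree decomposition puts a clique entirely inside one bag — forcing width ≥ 5. Combining the bounds, tw(G) = 5.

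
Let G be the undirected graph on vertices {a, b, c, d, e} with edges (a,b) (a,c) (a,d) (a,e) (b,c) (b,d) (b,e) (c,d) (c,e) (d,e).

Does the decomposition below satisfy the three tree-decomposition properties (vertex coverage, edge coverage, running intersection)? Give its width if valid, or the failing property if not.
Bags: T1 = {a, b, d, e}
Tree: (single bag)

No — vertex c appears in no bag.

A tree decomposition must satisfy three properties: every vertex lies in some bag; for every edge, both endpoints lie together in some bag; and for every vertex, the bags containing it form a connected subtree. Here vertex c appears in no bag, so the decomposition is invalid.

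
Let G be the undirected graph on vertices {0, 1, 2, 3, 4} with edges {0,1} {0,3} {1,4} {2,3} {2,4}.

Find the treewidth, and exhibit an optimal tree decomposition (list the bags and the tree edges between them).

Every bag has size at most 3, so the width is 3 − 1 = 2 and tw(G) ≤ 2. For the lower bound, G contains the cycle 4–2–3–0–1–4, so G is not a forest; only forests have treewidth ≤ 1, hence tw(G) ≥ 2. Combining the bounds, tw(G) = 2.

Treewidth 2.
One optimal decomposition is:
Bags: B1 = {2, 3, 4}  B2 = {0, 3, 4}  B3 = {0, 1, 4}
Tree: B1–B2, B2–B3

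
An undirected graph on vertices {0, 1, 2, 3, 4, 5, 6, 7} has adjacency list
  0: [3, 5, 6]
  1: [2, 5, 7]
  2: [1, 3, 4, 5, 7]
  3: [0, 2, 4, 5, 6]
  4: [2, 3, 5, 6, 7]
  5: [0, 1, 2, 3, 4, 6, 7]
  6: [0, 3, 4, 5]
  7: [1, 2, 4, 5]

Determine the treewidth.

A width-3 tree decomposition is:
Bags: B1 = {3, 4, 5, 6}  B2 = {2, 3, 4, 5}  B3 = {2, 4, 5, 7}  B4 = {1, 2, 5, 7}  B5 = {0, 3, 5, 6}
Tree: B1–B2, B2–B3, B3–B4, B1–B5
Every bag has size at most 4, so the width is 4 − 1 = 3 and tw(G) ≤ 3. Conversely, {0, 3, 5, 6} is a clique of size 4, and the vertices of any clique must share a bag in every tree decomposition; so some bag has ≥ 4 vertices and tw(G) ≥ 3. Combining the bounds, tw(G) = 3.

3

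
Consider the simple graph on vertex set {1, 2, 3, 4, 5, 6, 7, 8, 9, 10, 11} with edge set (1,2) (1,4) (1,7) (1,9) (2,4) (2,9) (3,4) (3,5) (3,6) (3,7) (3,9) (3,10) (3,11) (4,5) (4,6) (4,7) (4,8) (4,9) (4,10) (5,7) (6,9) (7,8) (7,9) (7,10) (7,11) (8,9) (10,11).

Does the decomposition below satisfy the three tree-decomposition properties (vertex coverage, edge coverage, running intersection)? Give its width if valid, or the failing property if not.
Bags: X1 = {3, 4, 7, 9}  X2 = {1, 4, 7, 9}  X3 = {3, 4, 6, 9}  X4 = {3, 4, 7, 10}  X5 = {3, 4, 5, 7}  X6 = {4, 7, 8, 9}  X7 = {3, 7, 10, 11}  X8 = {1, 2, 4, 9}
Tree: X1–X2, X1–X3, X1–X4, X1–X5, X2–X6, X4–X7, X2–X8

Yes; width 3.

Every vertex of G appears in some bag (union = {1, 2, 3, 4, 5, 6, 7, 8, 9, 10, 11}); every edge is covered by a bag; and for each vertex v the set of bags containing v is connected in the bag tree. The decomposition is therefore valid. The largest bag has 4 vertices, so the width is 3.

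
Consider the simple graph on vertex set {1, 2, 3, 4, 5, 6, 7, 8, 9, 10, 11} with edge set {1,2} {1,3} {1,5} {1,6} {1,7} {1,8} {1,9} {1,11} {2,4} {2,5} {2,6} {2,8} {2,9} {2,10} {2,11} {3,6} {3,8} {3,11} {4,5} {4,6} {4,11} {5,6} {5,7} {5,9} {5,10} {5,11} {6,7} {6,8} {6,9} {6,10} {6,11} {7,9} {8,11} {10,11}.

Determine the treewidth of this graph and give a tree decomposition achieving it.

Each bag holds 5 vertices, so the decomposition has width 4, which upper-bounds the treewidth. On the other hand G contains the 5-clique {1, 2, 5, 6, 9}. A clique must lie in a single bag of any decomposition, so no decomposition can have width below 4. Hence tw(G) = 4 exactly.

Treewidth 4.
Bags: B1 = {2, 5, 6, 10, 11}  B2 = {1, 2, 5, 6, 11}  B3 = {1, 2, 6, 8, 11}  B4 = {2, 4, 5, 6, 11}  B5 = {1, 3, 6, 8, 11}  B6 = {1, 2, 5, 6, 9}  B7 = {1, 5, 6, 7, 9}
Tree: B1–B2, B2–B3, B1–B4, B3–B5, B2–B6, B6–B7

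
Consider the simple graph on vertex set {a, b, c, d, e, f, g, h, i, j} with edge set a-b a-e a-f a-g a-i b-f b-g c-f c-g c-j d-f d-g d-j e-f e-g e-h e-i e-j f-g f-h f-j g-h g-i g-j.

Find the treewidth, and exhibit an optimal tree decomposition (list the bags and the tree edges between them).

Treewidth 3.
One such decomposition:
Bags: B1 = {a, e, f, g}  B2 = {e, f, g, j}  B3 = {a, e, g, i}  B4 = {e, f, g, h}  B5 = {d, f, g, j}  B6 = {a, b, f, g}  B7 = {c, f, g, j}
Tree: B1–B2, B1–B3, B1–B4, B2–B5, B1–B6, B5–B7

The largest bag has 4 vertices, giving width 3; this decomposition certifies tw(G) ≤ 3. Conversely, {d, f, g, j} is a clique of size 4, and the vertices of any clique must share a bag in every tree decomposition; so some bag has ≥ 4 vertices and tw(G) ≥ 3. The upper and lower bounds meet at 3, so that is the treewidth.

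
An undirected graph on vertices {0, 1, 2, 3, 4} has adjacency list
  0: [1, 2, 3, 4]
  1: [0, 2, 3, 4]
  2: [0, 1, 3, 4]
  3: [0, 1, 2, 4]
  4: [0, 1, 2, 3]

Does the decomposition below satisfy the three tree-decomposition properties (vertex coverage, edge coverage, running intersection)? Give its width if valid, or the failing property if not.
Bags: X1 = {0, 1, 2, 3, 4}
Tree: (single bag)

Yes; width 4.

Every vertex of G appears in some bag (union = {0, 1, 2, 3, 4}); every edge is covered by a bag; and for each vertex v the set of bags containing v is connected in the bag tree. The decomposition is therefore valid. The largest bag has 5 vertices, so the width is 4.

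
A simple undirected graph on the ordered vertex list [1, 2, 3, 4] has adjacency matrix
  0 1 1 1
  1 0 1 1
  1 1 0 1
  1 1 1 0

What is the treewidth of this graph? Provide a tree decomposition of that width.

Treewidth 3.
Bags: B1 = {1, 2, 3, 4}
Tree: (single bag)

With just one bag of size 4, the width is 4 − 1 = 3, so tw(G) ≤ 3. For the lower bound, the 4 vertices {1, 2, 3, 4} are pairwise adjacent, and any tree decomposition puts a clique entirely inside one bag — forcing width ≥ 3. Therefore the treewidth is 3.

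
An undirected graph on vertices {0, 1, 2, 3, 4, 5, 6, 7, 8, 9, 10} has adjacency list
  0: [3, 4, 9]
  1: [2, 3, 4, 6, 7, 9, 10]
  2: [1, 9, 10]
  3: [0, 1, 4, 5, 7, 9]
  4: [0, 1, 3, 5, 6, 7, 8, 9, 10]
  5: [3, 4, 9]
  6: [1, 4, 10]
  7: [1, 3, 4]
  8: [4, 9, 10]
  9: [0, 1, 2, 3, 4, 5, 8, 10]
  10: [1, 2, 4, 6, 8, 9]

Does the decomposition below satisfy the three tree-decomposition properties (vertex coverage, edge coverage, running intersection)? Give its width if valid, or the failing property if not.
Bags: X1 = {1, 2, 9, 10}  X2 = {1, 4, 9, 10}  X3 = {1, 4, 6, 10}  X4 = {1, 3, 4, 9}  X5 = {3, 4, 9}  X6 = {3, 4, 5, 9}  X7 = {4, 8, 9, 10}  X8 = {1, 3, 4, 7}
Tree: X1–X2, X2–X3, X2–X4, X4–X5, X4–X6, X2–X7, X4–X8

A tree decomposition must satisfy three properties: every vertex lies in some bag; for every edge, both endpoints lie together in some bag; and for every vertex, the bags containing it form a connected subtree. Here vertex 0 appears in no bag, so the decomposition is invalid.

No — vertex 0 appears in no bag.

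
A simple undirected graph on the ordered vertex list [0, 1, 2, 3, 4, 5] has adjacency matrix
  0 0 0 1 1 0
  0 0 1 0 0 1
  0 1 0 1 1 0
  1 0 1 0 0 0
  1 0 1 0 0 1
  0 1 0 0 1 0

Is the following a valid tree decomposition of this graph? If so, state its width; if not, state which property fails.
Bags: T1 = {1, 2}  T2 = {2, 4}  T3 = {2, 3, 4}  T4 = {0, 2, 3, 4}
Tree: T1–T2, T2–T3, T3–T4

No — vertex 5 appears in no bag.

A tree decomposition must satisfy three properties: every vertex lies in some bag; for every edge, both endpoints lie together in some bag; and for every vertex, the bags containing it form a connected subtree. Here vertex 5 appears in no bag, so the decomposition is invalid.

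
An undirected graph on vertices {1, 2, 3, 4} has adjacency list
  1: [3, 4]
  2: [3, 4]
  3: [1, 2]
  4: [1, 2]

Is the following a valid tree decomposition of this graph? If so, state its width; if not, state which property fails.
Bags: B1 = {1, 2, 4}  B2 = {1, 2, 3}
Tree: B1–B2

Yes; width 2.

Vertex coverage: the bags together contain {1, 2, 3, 4}, the full vertex set. Edge coverage: each edge of G has both endpoints in at least one bag. Running intersection: for every vertex, the bags containing it form a connected subtree. All three properties hold, so this is a valid tree decomposition of width max|bag| − 1 = 2, and hence tw(G) ≤ 2.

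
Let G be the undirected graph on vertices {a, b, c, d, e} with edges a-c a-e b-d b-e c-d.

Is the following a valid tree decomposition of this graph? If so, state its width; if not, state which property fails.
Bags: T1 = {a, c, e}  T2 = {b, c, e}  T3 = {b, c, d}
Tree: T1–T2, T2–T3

Vertex coverage: the bags together contain {a, b, c, d, e}, the full vertex set. Edge coverage: each edge of G has both endpoints in at least one bag. Running intersection: for every vertex, the bags containing it form a connected subtree. All three properties hold, so this is a valid tree decomposition of width max|bag| − 1 = 2, and hence tw(G) ≤ 2.

Yes; width 2.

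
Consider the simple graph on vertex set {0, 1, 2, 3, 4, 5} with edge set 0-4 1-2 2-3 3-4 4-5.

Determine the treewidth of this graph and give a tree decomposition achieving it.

The largest bag has 2 vertices, giving width 1; this decomposition certifies tw(G) ≤ 1. G has an edge, so its treewidth is at least 1. The upper and lower bounds meet at 1, so that is the treewidth.

Treewidth 1.
One such decomposition:
Bags: B1 = {3, 4}  B2 = {2, 3}  B3 = {1, 2}  B4 = {0, 4}  B5 = {4, 5}
Tree: B1–B2, B2–B3, B1–B4, B4–B5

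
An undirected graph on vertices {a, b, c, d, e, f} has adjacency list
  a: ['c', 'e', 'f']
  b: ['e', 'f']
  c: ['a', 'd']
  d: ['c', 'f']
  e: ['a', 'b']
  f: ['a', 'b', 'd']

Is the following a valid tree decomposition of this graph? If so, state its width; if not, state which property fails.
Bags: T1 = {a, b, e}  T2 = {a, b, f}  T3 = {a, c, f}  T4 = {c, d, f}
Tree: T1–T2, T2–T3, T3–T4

Yes; width 2.

Every vertex of G appears in some bag (union = {a, b, c, d, e, f}); every edge is covered by a bag; and for each vertex v the set of bags containing v is connected in the bag tree. The decomposition is therefore valid. The largest bag has 3 vertices, so the width is 2.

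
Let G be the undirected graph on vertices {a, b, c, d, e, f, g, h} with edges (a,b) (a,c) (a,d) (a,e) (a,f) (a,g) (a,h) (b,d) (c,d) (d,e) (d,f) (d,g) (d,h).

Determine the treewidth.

A width-2 tree decomposition is:
Bags: B1 = {a, d, e}  B2 = {a, d, h}  B3 = {a, d, f}  B4 = {a, d, g}  B5 = {a, b, d}  B6 = {a, c, d}
Tree: B1–B2, B2–B3, B1–B4, B2–B5, B3–B6
The largest bag has 3 vertices, giving width 2; this decomposition certifies tw(G) ≤ 2. On the other hand G contains the 3-clique {a, d, f}. A clique must lie in a single bag of any decomposition, so no decomposition can have width below 2. Therefore the treewidth is 2.

2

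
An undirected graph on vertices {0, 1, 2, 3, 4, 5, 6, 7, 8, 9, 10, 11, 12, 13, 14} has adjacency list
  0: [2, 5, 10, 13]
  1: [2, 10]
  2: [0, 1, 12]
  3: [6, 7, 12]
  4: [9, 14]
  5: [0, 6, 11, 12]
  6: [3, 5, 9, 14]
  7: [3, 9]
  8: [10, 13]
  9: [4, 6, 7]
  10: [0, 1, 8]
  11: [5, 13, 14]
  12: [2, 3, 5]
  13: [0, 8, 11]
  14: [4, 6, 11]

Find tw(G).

A width-3 tree decomposition is:
Bags: B1 = {3, 4, 7, 9}  B2 = {3, 4, 6, 9}  B3 = {3, 4, 6, 14}  B4 = {3, 6, 12, 14}  B5 = {5, 6, 12, 14}  B6 = {5, 11, 12, 14}  B7 = {2, 5, 11, 12}  B8 = {0, 2, 5, 11}  B9 = {0, 2, 11, 13}  B10 = {0, 1, 2, 13}  B11 = {0, 1, 10, 13}  B12 = {1, 8, 10, 13}
Tree: B1–B2, B2–B3, B3–B4, B4–B5, B5–B6, B6–B7, B7–B8, B8–B9, B9–B10, B10–B11, B11–B12
Each bag holds 4 vertices, so the decomposition has width 3, which upper-bounds the treewidth. For the lower bound: the 4 vertex sets {4,7,9}, {3}, {6}, {5,11,12,14} are disjoint, each induces a connected subgraph, and every pair is joined by at least one edge of G. Contracting each set to a single vertex therefore yields K_{4} as a minor, and since treewidth is minor-monotone, tw(G) ≥ tw(K_{4}) = 3. Hence tw(G) = 3 exactly.

3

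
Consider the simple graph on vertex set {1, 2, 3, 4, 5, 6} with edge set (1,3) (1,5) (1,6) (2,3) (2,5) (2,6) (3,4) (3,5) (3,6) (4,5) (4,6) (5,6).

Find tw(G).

A width-3 tree decomposition is:
Bags: B1 = {2, 3, 5, 6}  B2 = {1, 3, 5, 6}  B3 = {3, 4, 5, 6}
Tree: B1–B2, B1–B3
Each bag holds 4 vertices, so the decomposition has width 3, which upper-bounds the treewidth. Conversely, {1, 3, 5, 6} is a clique of size 4, and the vertices of any clique must share a bag in every tree decomposition; so some bag has ≥ 4 vertices and tw(G) ≥ 3. Therefore the treewidth is 3.

3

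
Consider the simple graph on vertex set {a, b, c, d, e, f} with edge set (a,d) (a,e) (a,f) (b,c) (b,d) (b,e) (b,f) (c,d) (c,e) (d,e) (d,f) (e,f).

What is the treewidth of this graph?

3

A width-3 tree decomposition is:
Bags: B1 = {b, d, e, f}  B2 = {a, d, e, f}  B3 = {b, c, d, e}
Tree: B1–B2, B1–B3
The largest bag has 4 vertices, giving width 3; this decomposition certifies tw(G) ≤ 3. On the other hand G contains the 4-clique {b, c, d, e}. A clique must lie in a single bag of any decomposition, so no decomposition can have width below 3. Combining the bounds, tw(G) = 3.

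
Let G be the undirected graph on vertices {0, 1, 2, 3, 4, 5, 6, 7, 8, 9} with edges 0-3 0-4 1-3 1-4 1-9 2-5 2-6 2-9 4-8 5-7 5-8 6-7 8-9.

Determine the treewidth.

2

A width-2 tree decomposition is:
Bags: B1 = {0, 1, 3}  B2 = {0, 1, 4}  B3 = {1, 4, 9}  B4 = {4, 8, 9}  B5 = {2, 8, 9}  B6 = {2, 5, 8}  B7 = {2, 5, 6}  B8 = {5, 6, 7}
Tree: B1–B2, B2–B3, B3–B4, B4–B5, B5–B6, B6–B7, B7–B8
Each bag holds 3 vertices, so the decomposition has width 2, which upper-bounds the treewidth. Since 3–0–4–1–3 is a cycle in G, G is not acyclic. Forests are exactly the graphs of treewidth ≤ 1, so tw(G) ≥ 2. The upper and lower bounds meet at 2, so that is the treewidth.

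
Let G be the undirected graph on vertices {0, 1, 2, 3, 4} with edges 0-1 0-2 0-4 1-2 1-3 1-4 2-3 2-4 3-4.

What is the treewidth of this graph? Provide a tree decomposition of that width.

The largest bag has 4 vertices, giving width 3; this decomposition certifies tw(G) ≤ 3. Conversely, {0, 1, 2, 4} is a clique of size 4, and the vertices of any clique must share a bag in every tree decomposition; so some bag has ≥ 4 vertices and tw(G) ≥ 3. Therefore the treewidth is 3.

Treewidth 3.
Bags: B1 = {0, 1, 2, 4}  B2 = {1, 2, 3, 4}
Tree: B1–B2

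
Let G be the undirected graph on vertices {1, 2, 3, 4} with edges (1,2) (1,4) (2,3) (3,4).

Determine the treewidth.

A width-2 tree decomposition is:
Bags: B1 = {1, 2, 4}  B2 = {2, 3, 4}
Tree: B1–B2
The largest bag has 3 vertices, giving width 2; this decomposition certifies tw(G) ≤ 2. The edges 4–1–2–3–4 form a cycle, so G is not a tree and its treewidth is at least 2. Combining the bounds, tw(G) = 2.

2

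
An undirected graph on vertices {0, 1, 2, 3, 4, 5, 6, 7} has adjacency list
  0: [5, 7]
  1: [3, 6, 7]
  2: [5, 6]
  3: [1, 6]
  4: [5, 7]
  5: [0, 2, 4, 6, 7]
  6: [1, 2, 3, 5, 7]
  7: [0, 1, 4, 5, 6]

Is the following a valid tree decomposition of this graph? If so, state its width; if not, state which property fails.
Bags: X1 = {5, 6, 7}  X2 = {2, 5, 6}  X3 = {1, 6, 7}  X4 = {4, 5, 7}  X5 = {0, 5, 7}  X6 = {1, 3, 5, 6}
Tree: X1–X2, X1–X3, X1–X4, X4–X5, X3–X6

A tree decomposition must satisfy three properties: every vertex lies in some bag; for every edge, both endpoints lie together in some bag; and for every vertex, the bags containing it form a connected subtree. Here bags containing vertex 5 are not connected in the tree, so the decomposition is invalid.

No — bags containing vertex 5 are not connected in the tree.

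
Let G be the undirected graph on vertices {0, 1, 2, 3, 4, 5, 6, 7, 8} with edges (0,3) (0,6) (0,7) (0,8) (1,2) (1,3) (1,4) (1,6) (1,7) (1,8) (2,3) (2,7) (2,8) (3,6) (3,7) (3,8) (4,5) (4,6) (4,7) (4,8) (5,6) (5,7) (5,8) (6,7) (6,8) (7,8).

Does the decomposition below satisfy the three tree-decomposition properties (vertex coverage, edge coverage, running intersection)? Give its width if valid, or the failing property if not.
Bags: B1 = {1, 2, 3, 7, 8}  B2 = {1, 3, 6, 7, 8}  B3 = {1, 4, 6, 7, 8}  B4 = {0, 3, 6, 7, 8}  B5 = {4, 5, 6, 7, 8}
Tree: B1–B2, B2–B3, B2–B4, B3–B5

Vertex coverage: the bags together contain {0, 1, 2, 3, 4, 5, 6, 7, 8}, the full vertex set. Edge coverage: each edge of G has both endpoints in at least one bag. Running intersection: for every vertex, the bags containing it form a connected subtree. All three properties hold, so this is a valid tree decomposition of width max|bag| − 1 = 4, and hence tw(G) ≤ 4.

Yes; width 4.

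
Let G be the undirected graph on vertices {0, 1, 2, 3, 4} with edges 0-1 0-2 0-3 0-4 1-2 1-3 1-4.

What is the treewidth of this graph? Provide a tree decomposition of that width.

The largest bag has 3 vertices, giving width 2; this decomposition certifies tw(G) ≤ 2. On the other hand G contains the 3-clique {0, 1, 2}. A clique must lie in a single bag of any decomposition, so no decomposition can have width below 2. Combining the bounds, tw(G) = 2.

Treewidth 2.
One optimal decomposition is:
Bags: B1 = {0, 1, 3}  B2 = {0, 1, 2}  B3 = {0, 1, 4}
Tree: B1–B2, B2–B3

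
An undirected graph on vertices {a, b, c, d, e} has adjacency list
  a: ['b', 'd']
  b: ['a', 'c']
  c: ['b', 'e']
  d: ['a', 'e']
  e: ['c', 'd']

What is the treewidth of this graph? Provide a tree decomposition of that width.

Each bag holds 3 vertices, so the decomposition has width 2, which upper-bounds the treewidth. Since a–b–c–e–d–a is a cycle in G, G is not acyclic. Forests are exactly the graphs of treewidth ≤ 1, so tw(G) ≥ 2. Therefore the treewidth is 2.

Treewidth 2.
One optimal decomposition is:
Bags: B1 = {a, b, c}  B2 = {a, c, e}  B3 = {a, d, e}
Tree: B1–B2, B2–B3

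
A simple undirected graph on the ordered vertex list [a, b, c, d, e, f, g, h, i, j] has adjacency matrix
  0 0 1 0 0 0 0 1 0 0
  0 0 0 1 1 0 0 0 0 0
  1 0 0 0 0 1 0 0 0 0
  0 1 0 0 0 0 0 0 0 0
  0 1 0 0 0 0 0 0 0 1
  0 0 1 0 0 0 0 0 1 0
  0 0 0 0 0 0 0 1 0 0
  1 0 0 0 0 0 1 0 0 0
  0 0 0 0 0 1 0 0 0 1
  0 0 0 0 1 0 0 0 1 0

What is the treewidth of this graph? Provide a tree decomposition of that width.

Treewidth 1.
Bags: B1 = {g, h}  B2 = {a, h}  B3 = {a, c}  B4 = {c, f}  B5 = {f, i}  B6 = {i, j}  B7 = {e, j}  B8 = {b, e}  B9 = {b, d}
Tree: B1–B2, B2–B3, B3–B4, B4–B5, B5–B6, B6–B7, B7–B8, B8–B9

Every bag has size at most 2, so the width is 2 − 1 = 1 and tw(G) ≤ 1. G has an edge, so its treewidth is at least 1. The upper and lower bounds meet at 1, so that is the treewidth.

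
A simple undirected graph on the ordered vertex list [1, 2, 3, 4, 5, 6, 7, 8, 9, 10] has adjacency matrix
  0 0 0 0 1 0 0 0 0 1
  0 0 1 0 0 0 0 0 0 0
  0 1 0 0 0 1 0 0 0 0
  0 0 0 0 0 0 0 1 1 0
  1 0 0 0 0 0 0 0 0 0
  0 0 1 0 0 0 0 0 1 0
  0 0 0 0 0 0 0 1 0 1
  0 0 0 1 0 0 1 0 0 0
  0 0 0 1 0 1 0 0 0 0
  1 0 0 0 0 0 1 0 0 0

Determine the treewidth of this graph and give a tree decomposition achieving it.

Each bag holds 2 vertices, so the decomposition has width 1, which upper-bounds the treewidth. Since G has at least one edge (e.g. 2–3), it is not an edgeless graph, so tw(G) ≥ 1. Therefore the treewidth is 1.

Treewidth 1.
One such decomposition:
Bags: B1 = {2, 3}  B2 = {3, 6}  B3 = {6, 9}  B4 = {4, 9}  B5 = {4, 8}  B6 = {7, 8}  B7 = {7, 10}  B8 = {1, 10}  B9 = {1, 5}
Tree: B1–B2, B2–B3, B3–B4, B4–B5, B5–B6, B6–B7, B7–B8, B8–B9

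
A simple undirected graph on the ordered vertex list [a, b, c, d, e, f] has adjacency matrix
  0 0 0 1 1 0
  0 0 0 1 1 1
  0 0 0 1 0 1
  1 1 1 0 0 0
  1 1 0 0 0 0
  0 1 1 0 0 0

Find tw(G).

A width-2 tree decomposition is:
Bags: B1 = {c, d, f}  B2 = {b, d, f}  B3 = {a, b, d}  B4 = {a, b, e}
Tree: B1–B2, B2–B3, B3–B4
Each bag holds 3 vertices, so the decomposition has width 2, which upper-bounds the treewidth. The edges c–f–b–d–c form a cycle, so G is not a tree and its treewidth is at least 2. Hence tw(G) = 2 exactly.

2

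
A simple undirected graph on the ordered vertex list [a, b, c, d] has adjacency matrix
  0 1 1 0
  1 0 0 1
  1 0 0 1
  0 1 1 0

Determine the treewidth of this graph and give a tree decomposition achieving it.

Treewidth 2.
One optimal decomposition is:
Bags: B1 = {a, b, c}  B2 = {b, c, d}
Tree: B1–B2

The largest bag has 3 vertices, giving width 2; this decomposition certifies tw(G) ≤ 2. The edges c–a–b–d–c form a cycle, so G is not a tree and its treewidth is at least 2. Therefore the treewidth is 2.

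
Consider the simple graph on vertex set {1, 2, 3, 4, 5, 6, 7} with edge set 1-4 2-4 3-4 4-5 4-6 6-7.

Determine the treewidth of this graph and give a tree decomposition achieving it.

Every bag has size at most 2, so the width is 2 − 1 = 1 and tw(G) ≤ 1. G has an edge, so its treewidth is at least 1. The upper and lower bounds meet at 1, so that is the treewidth.

Treewidth 1.
Bags: B1 = {3, 4}  B2 = {1, 4}  B3 = {4, 5}  B4 = {4, 6}  B5 = {6, 7}  B6 = {2, 4}
Tree: B1–B2, B1–B3, B1–B4, B4–B5, B3–B6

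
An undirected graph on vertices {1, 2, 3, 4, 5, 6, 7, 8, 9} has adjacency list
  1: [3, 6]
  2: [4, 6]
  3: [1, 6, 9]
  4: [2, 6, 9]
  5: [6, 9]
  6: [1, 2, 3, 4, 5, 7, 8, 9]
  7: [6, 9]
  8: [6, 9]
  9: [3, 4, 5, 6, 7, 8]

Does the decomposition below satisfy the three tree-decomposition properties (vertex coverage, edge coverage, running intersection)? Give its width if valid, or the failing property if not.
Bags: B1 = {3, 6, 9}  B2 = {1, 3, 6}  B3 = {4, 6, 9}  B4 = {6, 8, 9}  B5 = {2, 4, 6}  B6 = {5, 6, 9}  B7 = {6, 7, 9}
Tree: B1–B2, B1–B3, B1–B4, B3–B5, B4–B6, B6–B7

Yes; width 2.

Every vertex of G appears in some bag (union = {1, 2, 3, 4, 5, 6, 7, 8, 9}); every edge is covered by a bag; and for each vertex v the set of bags containing v is connected in the bag tree. The decomposition is therefore valid. The largest bag has 3 vertices, so the width is 2.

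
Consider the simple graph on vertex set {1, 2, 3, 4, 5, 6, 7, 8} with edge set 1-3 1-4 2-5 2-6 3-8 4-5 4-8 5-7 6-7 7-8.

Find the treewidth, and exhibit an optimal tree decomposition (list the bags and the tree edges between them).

Every bag has size at most 3, so the width is 3 − 1 = 2 and tw(G) ≤ 2. For the lower bound, G contains the cycle 6–2–5–7–6, so G is not a forest; only forests have treewidth ≤ 1, hence tw(G) ≥ 2. Combining the bounds, tw(G) = 2.

Treewidth 2.
One optimal decomposition is:
Bags: B1 = {2, 6, 7}  B2 = {2, 5, 7}  B3 = {5, 7, 8}  B4 = {4, 5, 8}  B5 = {3, 4, 8}  B6 = {1, 3, 4}
Tree: B1–B2, B2–B3, B3–B4, B4–B5, B5–B6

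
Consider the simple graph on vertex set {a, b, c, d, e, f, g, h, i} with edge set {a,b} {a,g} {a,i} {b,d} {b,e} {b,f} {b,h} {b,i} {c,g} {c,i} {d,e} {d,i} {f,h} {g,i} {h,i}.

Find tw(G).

A width-2 tree decomposition is:
Bags: B1 = {a, b, i}  B2 = {a, g, i}  B3 = {b, h, i}  B4 = {b, d, i}  B5 = {c, g, i}  B6 = {b, d, e}  B7 = {b, f, h}
Tree: B1–B2, B1–B3, B1–B4, B2–B5, B4–B6, B3–B7
The largest bag has 3 vertices, giving width 2; this decomposition certifies tw(G) ≤ 2. For the lower bound, the 3 vertices {c, g, i} are pairwise adjacent, and any tree decomposition puts a clique entirely inside one bag — forcing width ≥ 2. Hence tw(G) = 2 exactly.

2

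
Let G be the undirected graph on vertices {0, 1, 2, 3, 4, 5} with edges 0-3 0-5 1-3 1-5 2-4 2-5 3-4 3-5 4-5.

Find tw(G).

A width-2 tree decomposition is:
Bags: B1 = {0, 3, 5}  B2 = {1, 3, 5}  B3 = {3, 4, 5}  B4 = {2, 4, 5}
Tree: B1–B2, B2–B3, B3–B4
Every bag has size at most 3, so the width is 3 − 1 = 2 and tw(G) ≤ 2. On the other hand G contains the 3-clique {2, 4, 5}. A clique must lie in a single bag of any decomposition, so no decomposition can have width below 2. Therefore the treewidth is 2.

2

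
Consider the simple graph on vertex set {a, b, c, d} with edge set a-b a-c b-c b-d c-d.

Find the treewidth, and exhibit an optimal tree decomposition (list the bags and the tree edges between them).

Treewidth 2.
Bags: B1 = {b, c, d}  B2 = {a, b, c}
Tree: B1–B2

Every bag has size at most 3, so the width is 3 − 1 = 2 and tw(G) ≤ 2. For the lower bound, the 3 vertices {b, c, d} are pairwise adjacent, and any tree decomposition puts a clique entirely inside one bag — forcing width ≥ 2. The upper and lower bounds meet at 2, so that is the treewidth.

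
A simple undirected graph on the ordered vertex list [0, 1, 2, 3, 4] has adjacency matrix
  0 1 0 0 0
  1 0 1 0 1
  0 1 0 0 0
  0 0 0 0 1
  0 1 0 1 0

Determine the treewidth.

1

A width-1 tree decomposition is:
Bags: B1 = {1, 4}  B2 = {3, 4}  B3 = {0, 1}  B4 = {1, 2}
Tree: B1–B2, B1–B3, B1–B4
Every bag has size at most 2, so the width is 2 − 1 = 1 and tw(G) ≤ 1. Since G has at least one edge (e.g. 1–4), it is not an edgeless graph, so tw(G) ≥ 1. Combining the bounds, tw(G) = 1.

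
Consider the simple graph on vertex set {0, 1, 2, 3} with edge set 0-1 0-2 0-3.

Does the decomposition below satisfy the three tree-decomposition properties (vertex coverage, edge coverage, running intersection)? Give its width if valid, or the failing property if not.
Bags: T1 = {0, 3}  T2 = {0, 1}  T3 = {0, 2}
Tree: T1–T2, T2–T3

Vertex coverage: the bags together contain {0, 1, 2, 3}, the full vertex set. Edge coverage: each edge of G has both endpoints in at least one bag. Running intersection: for every vertex, the bags containing it form a connected subtree. All three properties hold, so this is a valid tree decomposition of width max|bag| − 1 = 1, and hence tw(G) ≤ 1.

Yes; width 1.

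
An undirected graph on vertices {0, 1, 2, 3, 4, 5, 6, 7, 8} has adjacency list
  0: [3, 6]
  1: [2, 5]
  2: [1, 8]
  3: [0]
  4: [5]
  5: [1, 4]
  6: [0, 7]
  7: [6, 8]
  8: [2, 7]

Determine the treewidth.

A width-1 tree decomposition is:
Bags: B1 = {0, 3}  B2 = {0, 6}  B3 = {6, 7}  B4 = {7, 8}  B5 = {2, 8}  B6 = {1, 2}  B7 = {1, 5}  B8 = {4, 5}
Tree: B1–B2, B2–B3, B3–B4, B4–B5, B5–B6, B6–B7, B7–B8
The largest bag has 2 vertices, giving width 1; this decomposition certifies tw(G) ≤ 1. Since G has at least one edge (e.g. 3–0), it is not an edgeless graph, so tw(G) ≥ 1. Therefore the treewidth is 1.

1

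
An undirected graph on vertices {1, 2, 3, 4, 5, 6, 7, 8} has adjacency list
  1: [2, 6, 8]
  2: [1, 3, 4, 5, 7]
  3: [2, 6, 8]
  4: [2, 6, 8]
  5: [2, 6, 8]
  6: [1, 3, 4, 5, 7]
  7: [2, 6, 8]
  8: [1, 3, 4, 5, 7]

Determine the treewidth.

A width-3 tree decomposition is:
Bags: B1 = {2, 4, 6, 8}  B2 = {2, 6, 7, 8}  B3 = {2, 5, 6, 8}  B4 = {2, 3, 6, 8}  B5 = {1, 2, 6, 8}
Tree: B1–B2, B2–B3, B3–B4, B4–B5
The largest bag has 4 vertices, giving width 3; this decomposition certifies tw(G) ≤ 3. For the lower bound: the 4 vertex sets {4,8}, {6,7}, {2}, {5} are disjoint, each induces a connected subgraph, and every pair is joined by at least one edge of G. Contracting each set to a single vertex therefore yields K_{4} as a minor, and since treewidth is minor-monotone, tw(G) ≥ tw(K_{4}) = 3. Hence tw(G) = 3 exactly.

3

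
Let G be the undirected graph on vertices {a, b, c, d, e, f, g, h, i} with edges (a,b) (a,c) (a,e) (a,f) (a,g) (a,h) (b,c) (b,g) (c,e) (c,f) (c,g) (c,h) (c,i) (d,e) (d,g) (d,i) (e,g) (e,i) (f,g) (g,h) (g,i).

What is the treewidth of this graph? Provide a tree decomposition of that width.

Treewidth 3.
Bags: B1 = {c, e, g, i}  B2 = {a, c, e, g}  B3 = {a, c, g, h}  B4 = {a, b, c, g}  B5 = {d, e, g, i}  B6 = {a, c, f, g}
Tree: B1–B2, B2–B3, B2–B4, B1–B5, B3–B6

The largest bag has 4 vertices, giving width 3; this decomposition certifies tw(G) ≤ 3. On the other hand G contains the 4-clique {d, e, g, i}. A clique must lie in a single bag of any decomposition, so no decomposition can have width below 3. Hence tw(G) = 3 exactly.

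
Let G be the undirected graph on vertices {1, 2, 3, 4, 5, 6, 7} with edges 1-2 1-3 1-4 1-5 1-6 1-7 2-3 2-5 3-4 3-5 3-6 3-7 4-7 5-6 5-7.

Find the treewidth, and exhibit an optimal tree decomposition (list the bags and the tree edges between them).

The largest bag has 4 vertices, giving width 3; this decomposition certifies tw(G) ≤ 3. On the other hand G contains the 4-clique {1, 3, 4, 7}. A clique must lie in a single bag of any decomposition, so no decomposition can have width below 3. Hence tw(G) = 3 exactly.

Treewidth 3.
Bags: B1 = {1, 2, 3, 5}  B2 = {1, 3, 5, 7}  B3 = {1, 3, 5, 6}  B4 = {1, 3, 4, 7}
Tree: B1–B2, B2–B3, B2–B4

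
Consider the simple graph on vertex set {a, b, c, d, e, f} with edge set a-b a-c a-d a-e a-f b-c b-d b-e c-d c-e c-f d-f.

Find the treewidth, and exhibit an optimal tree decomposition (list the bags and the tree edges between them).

The largest bag has 4 vertices, giving width 3; this decomposition certifies tw(G) ≤ 3. For the lower bound, the 4 vertices {a, c, d, f} are pairwise adjacent, and any tree decomposition puts a clique entirely inside one bag — forcing width ≥ 3. Hence tw(G) = 3 exactly.

Treewidth 3.
One such decomposition:
Bags: B1 = {a, b, c, d}  B2 = {a, c, d, f}  B3 = {a, b, c, e}
Tree: B1–B2, B1–B3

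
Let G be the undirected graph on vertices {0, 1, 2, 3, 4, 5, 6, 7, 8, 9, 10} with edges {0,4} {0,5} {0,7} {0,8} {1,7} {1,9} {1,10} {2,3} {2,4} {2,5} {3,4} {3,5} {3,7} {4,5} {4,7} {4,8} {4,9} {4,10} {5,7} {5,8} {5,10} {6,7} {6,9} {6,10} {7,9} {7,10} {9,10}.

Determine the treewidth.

3

A width-3 tree decomposition is:
Bags: B1 = {4, 7, 9, 10}  B2 = {4, 5, 7, 10}  B3 = {6, 7, 9, 10}  B4 = {3, 4, 5, 7}  B5 = {2, 3, 4, 5}  B6 = {0, 4, 5, 7}  B7 = {0, 4, 5, 8}  B8 = {1, 7, 9, 10}
Tree: B1–B2, B1–B3, B2–B4, B4–B5, B4–B6, B6–B7, B1–B8
The largest bag has 4 vertices, giving width 3; this decomposition certifies tw(G) ≤ 3. On the other hand G contains the 4-clique {1, 7, 9, 10}. A clique must lie in a single bag of any decomposition, so no decomposition can have width below 3. Combining the bounds, tw(G) = 3.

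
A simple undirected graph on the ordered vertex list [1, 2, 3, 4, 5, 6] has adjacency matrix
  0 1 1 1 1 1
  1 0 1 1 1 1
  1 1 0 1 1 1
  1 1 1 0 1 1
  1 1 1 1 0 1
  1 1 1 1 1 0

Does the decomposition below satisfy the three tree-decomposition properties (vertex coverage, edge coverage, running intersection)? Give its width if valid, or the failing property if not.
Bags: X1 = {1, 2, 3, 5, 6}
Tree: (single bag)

No — vertex 4 appears in no bag.

A tree decomposition must satisfy three properties: every vertex lies in some bag; for every edge, both endpoints lie together in some bag; and for every vertex, the bags containing it form a connected subtree. Here vertex 4 appears in no bag, so the decomposition is invalid.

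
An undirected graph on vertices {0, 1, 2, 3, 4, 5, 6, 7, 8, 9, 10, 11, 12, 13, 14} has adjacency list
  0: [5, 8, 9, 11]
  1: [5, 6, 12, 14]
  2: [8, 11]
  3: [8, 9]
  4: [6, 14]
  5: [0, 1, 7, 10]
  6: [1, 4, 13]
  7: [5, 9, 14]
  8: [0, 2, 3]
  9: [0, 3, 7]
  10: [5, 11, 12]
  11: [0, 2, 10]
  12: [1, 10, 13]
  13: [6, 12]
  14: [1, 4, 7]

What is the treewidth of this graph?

3

A width-3 tree decomposition is:
Bags: B1 = {4, 6, 13, 14}  B2 = {1, 6, 13, 14}  B3 = {1, 12, 13, 14}  B4 = {1, 7, 12, 14}  B5 = {1, 5, 7, 12}  B6 = {5, 7, 10, 12}  B7 = {5, 7, 9, 10}  B8 = {0, 5, 9, 10}  B9 = {0, 9, 10, 11}  B10 = {0, 3, 9, 11}  B11 = {0, 3, 8, 11}  B12 = {2, 3, 8, 11}
Tree: B1–B2, B2–B3, B3–B4, B4–B5, B5–B6, B6–B7, B7–B8, B8–B9, B9–B10, B10–B11, B11–B12
Every bag has size at most 4, so the width is 4 − 1 = 3 and tw(G) ≤ 3. For the lower bound: the 4 vertex sets {4,6,13}, {14}, {1}, {5,7,10,12} are disjoint, each induces a connected subgraph, and every pair is joined by at least one edge of G. Contracting each set to a single vertex therefore yields K_{4} as a minor, and since treewidth is minor-monotone, tw(G) ≥ tw(K_{4}) = 3. The upper and lower bounds meet at 3, so that is the treewidth.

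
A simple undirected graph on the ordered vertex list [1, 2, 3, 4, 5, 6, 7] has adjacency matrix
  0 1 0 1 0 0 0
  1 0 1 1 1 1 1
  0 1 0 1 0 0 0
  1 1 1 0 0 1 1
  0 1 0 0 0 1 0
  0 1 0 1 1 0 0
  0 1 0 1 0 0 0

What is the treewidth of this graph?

A width-2 tree decomposition is:
Bags: B1 = {2, 3, 4}  B2 = {2, 4, 6}  B3 = {2, 4, 7}  B4 = {1, 2, 4}  B5 = {2, 5, 6}
Tree: B1–B2, B1–B3, B3–B4, B2–B5
The largest bag has 3 vertices, giving width 2; this decomposition certifies tw(G) ≤ 2. On the other hand G contains the 3-clique {1, 2, 4}. A clique must lie in a single bag of any decomposition, so no decomposition can have width below 2. The upper and lower bounds meet at 2, so that is the treewidth.

2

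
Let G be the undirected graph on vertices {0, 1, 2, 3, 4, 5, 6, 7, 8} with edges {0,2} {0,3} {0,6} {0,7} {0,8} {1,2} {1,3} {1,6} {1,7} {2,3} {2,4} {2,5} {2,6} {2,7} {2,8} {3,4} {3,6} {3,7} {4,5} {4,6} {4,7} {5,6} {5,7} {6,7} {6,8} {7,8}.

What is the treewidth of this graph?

4

A width-4 tree decomposition is:
Bags: B1 = {2, 3, 4, 6, 7}  B2 = {0, 2, 3, 6, 7}  B3 = {2, 4, 5, 6, 7}  B4 = {1, 2, 3, 6, 7}  B5 = {0, 2, 6, 7, 8}
Tree: B1–B2, B1–B3, B2–B4, B2–B5
Every bag has size at most 5, so the width is 5 − 1 = 4 and tw(G) ≤ 4. For the lower bound, the 5 vertices {0, 2, 6, 7, 8} are pairwise adjacent, and any tree decomposition puts a clique entirely inside one bag — forcing width ≥ 4. Therefore the treewidth is 4.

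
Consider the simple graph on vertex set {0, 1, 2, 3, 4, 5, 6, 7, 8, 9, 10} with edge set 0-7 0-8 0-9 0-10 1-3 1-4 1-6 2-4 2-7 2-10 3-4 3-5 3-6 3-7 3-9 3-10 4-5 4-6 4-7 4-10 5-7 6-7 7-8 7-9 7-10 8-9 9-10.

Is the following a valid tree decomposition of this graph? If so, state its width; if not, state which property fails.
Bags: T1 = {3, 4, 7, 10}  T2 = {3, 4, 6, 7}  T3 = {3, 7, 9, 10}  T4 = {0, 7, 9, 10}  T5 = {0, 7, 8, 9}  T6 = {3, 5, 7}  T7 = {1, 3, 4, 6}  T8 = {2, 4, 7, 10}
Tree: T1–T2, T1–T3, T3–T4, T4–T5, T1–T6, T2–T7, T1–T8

No — edge (4,5) lies in no bag.

A tree decomposition must satisfy three properties: every vertex lies in some bag; for every edge, both endpoints lie together in some bag; and for every vertex, the bags containing it form a connected subtree. Here edge (4,5) lies in no bag, so the decomposition is invalid.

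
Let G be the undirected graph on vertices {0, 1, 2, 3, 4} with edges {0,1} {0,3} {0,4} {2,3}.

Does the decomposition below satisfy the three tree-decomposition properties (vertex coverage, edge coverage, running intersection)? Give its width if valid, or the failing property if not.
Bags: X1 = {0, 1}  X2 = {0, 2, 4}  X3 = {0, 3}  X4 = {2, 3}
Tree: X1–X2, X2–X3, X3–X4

A tree decomposition must satisfy three properties: every vertex lies in some bag; for every edge, both endpoints lie together in some bag; and for every vertex, the bags containing it form a connected subtree. Here bags containing vertex 2 are not connected in the tree, so the decomposition is invalid.

No — bags containing vertex 2 are not connected in the tree.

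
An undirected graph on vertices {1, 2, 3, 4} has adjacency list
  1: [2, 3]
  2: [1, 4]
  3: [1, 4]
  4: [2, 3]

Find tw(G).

2

A width-2 tree decomposition is:
Bags: B1 = {1, 3, 4}  B2 = {1, 2, 4}
Tree: B1–B2
The largest bag has 3 vertices, giving width 2; this decomposition certifies tw(G) ≤ 2. The edges 1–3–4–2–1 form a cycle, so G is not a tree and its treewidth is at least 2. Therefore the treewidth is 2.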